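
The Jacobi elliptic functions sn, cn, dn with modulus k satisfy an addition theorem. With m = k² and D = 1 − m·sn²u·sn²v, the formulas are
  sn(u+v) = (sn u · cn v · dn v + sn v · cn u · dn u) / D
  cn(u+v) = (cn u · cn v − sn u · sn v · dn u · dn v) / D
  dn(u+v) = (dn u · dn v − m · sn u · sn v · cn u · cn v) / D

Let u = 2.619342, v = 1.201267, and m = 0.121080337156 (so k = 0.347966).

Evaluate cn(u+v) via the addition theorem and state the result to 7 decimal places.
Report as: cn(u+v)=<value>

cn(u+v)=-0.8401566

sn u = 0.5809437718402852, cn u = -0.8139436921310851, dn u = 0.9793548442557406
sn v = 0.9227282715124929, cn v = 0.3854510824366267, dn v = 0.9470527312194491
m = k² = 0.121080337156
D = 1 − m·sn²u·sn²v = 0.9652071923450058
cn(u+v) = (cn u·cn v − sn u·sn v·dn u·dn v)/D = -0.8109252240958882/0.9652071923450058 = -0.8401566322000937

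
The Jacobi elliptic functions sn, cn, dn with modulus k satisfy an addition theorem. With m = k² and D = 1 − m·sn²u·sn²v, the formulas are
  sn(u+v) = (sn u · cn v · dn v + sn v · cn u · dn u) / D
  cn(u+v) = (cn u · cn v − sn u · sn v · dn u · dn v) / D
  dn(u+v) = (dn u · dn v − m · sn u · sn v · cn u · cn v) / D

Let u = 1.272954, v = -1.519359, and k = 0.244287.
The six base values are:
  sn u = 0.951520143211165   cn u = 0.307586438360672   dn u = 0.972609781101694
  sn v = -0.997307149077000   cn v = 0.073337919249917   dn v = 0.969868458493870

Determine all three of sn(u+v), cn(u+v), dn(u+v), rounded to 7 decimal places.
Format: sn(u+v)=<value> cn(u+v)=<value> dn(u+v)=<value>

sn(u+v)=-0.2437766 cn(u+v)=0.9698314 dn(u+v)=0.9982252

m = k² = 0.059676138369
D = 1 − m·sn²u·sn²v = 0.9462603851191965
sn(u+v) = (sn u·cn v·dn v + sn v·cn u·dn u)/D = -0.2306761280425392/0.9462603851191965 = -0.2437765879985369
cn(u+v) = (cn u·cn v − sn u·sn v·dn u·dn v)/D = 0.9177130490503184/0.9462603851191965 = 0.9698314158366863
dn(u+v) = (dn u·dn v − m·sn u·sn v·cn u·cn v)/D = 0.944580997606044/0.9462603851191965 = 0.9982252374298212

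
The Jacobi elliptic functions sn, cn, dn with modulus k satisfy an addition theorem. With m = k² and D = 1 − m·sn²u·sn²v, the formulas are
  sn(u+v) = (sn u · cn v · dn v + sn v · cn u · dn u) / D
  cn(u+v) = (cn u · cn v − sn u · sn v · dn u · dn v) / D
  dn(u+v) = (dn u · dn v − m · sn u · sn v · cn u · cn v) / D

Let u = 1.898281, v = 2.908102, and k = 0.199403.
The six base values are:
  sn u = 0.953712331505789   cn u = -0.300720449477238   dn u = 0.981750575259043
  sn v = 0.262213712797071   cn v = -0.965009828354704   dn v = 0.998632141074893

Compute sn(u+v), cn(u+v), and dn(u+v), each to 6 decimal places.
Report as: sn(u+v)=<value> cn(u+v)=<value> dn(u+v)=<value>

m = k² = 0.039761556409
D = 1 − m·sn²u·sn²v = 0.9975133825790202
sn(u+v) = (sn u·cn v·dn v + sn v·cn u·dn u)/D = -0.9964968788330406/0.9975133825790202 = -0.9989809622971157
cn(u+v) = (cn u·cn v − sn u·sn v·dn u·dn v)/D = 0.04502131606525113/0.9975133825790202 = 0.04513354592682336
dn(u+v) = (dn u·dn v − m·sn u·sn v·cn u·cn v)/D = 0.9775221139016976/0.9975133825790202 = 0.9799588967662407

sn(u+v)=-0.998981 cn(u+v)=0.045134 dn(u+v)=0.979959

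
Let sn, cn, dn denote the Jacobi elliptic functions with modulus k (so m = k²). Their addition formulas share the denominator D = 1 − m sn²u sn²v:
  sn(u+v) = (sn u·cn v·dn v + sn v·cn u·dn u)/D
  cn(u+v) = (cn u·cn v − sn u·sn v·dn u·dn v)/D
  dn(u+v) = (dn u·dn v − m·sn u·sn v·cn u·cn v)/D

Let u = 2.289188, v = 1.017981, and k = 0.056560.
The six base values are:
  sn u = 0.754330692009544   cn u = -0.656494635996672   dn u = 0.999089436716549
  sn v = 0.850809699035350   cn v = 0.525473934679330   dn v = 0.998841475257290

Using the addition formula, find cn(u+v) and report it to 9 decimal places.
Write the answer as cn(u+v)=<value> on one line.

m = k² = 0.0031990336
D = 1 − m·sn²u·sn²v = 0.9986823282869326
cn(u+v) = (cn u·cn v − sn u·sn v·dn u·dn v)/D = -0.9854354416760122/0.9986823282869326 = -0.986735635310937

cn(u+v)=-0.986735635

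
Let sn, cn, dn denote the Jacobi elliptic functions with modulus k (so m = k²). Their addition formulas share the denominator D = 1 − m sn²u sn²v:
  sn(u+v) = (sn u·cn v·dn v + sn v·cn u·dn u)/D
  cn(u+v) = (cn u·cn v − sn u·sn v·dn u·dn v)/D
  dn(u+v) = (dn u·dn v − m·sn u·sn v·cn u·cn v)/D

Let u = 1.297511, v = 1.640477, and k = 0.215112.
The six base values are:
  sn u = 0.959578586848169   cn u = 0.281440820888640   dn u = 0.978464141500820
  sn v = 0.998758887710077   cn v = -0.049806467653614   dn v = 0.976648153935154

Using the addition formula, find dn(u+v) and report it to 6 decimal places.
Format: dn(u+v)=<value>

dn(u+v)=0.998683

m = k² = 0.046273172544
D = 1 − m·sn²u·sn²v = 0.957497773007152
dn(u+v) = (dn u·dn v − m·sn u·sn v·cn u·cn v)/D = 0.9562368437299969/0.957497773007152 = 0.9986830995197044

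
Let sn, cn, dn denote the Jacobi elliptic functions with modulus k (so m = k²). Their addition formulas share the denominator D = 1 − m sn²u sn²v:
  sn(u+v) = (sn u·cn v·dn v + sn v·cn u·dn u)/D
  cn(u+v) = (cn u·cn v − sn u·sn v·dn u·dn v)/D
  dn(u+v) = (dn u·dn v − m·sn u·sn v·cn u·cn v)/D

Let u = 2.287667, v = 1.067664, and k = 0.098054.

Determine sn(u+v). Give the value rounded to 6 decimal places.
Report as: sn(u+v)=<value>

sn u = 0.7582569161995201, cn u = -0.6519558643310097, dn u = 0.9972321991951473
sn v = 0.8753277386775354, cn v = 0.4835300920332388, dn v = 0.9963098496370031
m = k² = 0.009614586916
D = 1 − m·sn²u·sn²v = 0.9957644991534768
sn(u+v) = (sn u·cn v·dn v + sn v·cn u·dn u)/D = -0.2038084579618541/0.9957644991534768 = -0.2046753606250439

sn(u+v)=-0.204675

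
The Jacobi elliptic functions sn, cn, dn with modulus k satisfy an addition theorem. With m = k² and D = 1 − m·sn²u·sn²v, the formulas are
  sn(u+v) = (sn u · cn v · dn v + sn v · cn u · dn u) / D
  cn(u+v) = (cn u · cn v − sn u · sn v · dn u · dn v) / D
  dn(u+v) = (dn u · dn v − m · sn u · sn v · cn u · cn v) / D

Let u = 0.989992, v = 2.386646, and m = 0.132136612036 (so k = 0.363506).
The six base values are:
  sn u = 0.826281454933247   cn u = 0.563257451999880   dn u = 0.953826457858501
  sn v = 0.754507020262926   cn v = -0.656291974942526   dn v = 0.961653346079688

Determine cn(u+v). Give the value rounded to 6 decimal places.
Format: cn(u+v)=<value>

m = k² = 0.132136612036
D = 1 − m·sn²u·sn²v = 0.9486422784309809
cn(u+v) = (cn u·cn v − sn u·sn v·dn u·dn v)/D = -0.9415074970251511/0.9486422784309809 = -0.9924789548515269

cn(u+v)=-0.992479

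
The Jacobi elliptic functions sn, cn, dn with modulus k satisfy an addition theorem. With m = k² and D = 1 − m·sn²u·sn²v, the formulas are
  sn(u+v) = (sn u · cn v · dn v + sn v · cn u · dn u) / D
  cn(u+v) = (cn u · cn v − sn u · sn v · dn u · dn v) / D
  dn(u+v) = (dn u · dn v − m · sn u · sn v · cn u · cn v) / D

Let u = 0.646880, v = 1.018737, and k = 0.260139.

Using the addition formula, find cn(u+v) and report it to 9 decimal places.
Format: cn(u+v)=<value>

cn(u+v)=-0.064828823

sn u = 0.6004591548718304, cn u = 0.7996554278754113, dn u = 0.9877249979110806
sn v = 0.8463339207046104, cn v = 0.5326526961020307, dn v = 0.9754627674297861
m = k² = 0.067672299321
D = 1 − m·sn²u·sn²v = 0.982523222011468
cn(u+v) = (cn u·cn v − sn u·sn v·dn u·dn v)/D = -0.06369582400655136/0.982523222011468 = -0.06482882295255094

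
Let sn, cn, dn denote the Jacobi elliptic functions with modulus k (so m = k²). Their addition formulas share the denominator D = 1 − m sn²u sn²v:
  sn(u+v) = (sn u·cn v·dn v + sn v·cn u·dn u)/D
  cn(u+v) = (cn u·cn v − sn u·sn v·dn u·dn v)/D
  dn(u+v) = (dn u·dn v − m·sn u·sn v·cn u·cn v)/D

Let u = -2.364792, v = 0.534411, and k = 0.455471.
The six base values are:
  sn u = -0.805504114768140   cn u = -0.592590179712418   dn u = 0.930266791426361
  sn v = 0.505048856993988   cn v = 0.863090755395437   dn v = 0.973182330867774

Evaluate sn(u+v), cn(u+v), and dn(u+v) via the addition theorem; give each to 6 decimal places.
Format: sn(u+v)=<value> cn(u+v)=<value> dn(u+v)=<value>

sn(u+v)=-0.988950 cn(u+v)=-0.148248 dn(u+v)=0.892808

m = k² = 0.207453831841
D = 1 − m·sn²u·sn²v = 0.9656660498147847
sn(u+v) = (sn u·cn v·dn v + sn v·cn u·dn u)/D = -0.9549956409767617/0.9656660498147847 = -0.9889502081593636
cn(u+v) = (cn u·cn v − sn u·sn v·dn u·dn v)/D = -0.1431581135677415/0.9656660498147847 = -0.1482480548997236
dn(u+v) = (dn u·dn v − m·sn u·sn v·cn u·cn v)/D = 0.8621540268314366/0.9656660498147847 = 0.8928076398634893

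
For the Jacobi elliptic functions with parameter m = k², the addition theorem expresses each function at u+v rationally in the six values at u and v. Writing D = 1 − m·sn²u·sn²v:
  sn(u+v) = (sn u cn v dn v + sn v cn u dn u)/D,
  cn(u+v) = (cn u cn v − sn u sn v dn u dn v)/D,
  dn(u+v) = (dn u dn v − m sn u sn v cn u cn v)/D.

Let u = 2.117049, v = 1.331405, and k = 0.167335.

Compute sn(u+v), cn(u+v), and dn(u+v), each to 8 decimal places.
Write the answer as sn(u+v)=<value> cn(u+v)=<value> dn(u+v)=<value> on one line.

sn(u+v)=-0.28059158 cn(u+v)=-0.95982726 dn(u+v)=0.99889711

sn u = 0.8637144403431021, cn u = -0.5039815130962662, dn u = 0.9895004692129803
sn v = 0.969625204502875, cn v = 0.2445955085294042, dn v = 0.9867493160338521
m = k² = 0.028001002225
D = 1 − m·sn²u·sn²v = 0.9803608933150233
sn(u+v) = (sn u·cn v·dn v + sn v·cn u·dn u)/D = -0.275081014276873/0.9803608933150233 = -0.2805915822965004
cn(u+v) = (cn u·cn v − sn u·sn v·dn u·dn v)/D = -0.9409771074398342/0.9803608933150233 = -0.9598272573460009
dn(u+v) = (dn u·dn v − m·sn u·sn v·cn u·cn v)/D = 0.9792796625580788/0.9803608933150233 = 0.9988971094580401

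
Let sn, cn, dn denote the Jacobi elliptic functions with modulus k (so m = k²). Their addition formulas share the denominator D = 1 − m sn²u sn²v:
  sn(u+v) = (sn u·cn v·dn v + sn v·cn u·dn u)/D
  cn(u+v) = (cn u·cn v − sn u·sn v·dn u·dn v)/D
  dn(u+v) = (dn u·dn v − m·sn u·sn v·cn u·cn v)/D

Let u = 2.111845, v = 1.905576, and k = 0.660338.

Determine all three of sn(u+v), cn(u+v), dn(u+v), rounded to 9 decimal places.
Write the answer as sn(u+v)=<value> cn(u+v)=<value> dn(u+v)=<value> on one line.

sn(u+v)=-0.394762069 cn(u+v)=-0.918783385 dn(u+v)=0.965426236

sn u = 0.9729238428522582, cn u = -0.2311259310626879, dn u = 0.766320407629272
sn v = 0.997052054167691, cn v = -0.07672809967663567, dn v = 0.7526757721222752
m = k² = 0.436046274244
D = 1 − m·sn²u·sn²v = 0.5896769273324123
sn(u+v) = (sn u·cn v·dn v + sn v·cn u·dn u)/D = -0.2327820839875064/0.5896769273324123 = -0.3947620691902749
cn(u+v) = (cn u·cn v − sn u·sn v·dn u·dn v)/D = -0.5417853634075292/0.5896769273324123 = -0.9187833850960805
dn(u+v) = (dn u·dn v − m·sn u·sn v·cn u·cn v)/D = 0.5692895763510121/0.5896769273324123 = 0.9654262358989885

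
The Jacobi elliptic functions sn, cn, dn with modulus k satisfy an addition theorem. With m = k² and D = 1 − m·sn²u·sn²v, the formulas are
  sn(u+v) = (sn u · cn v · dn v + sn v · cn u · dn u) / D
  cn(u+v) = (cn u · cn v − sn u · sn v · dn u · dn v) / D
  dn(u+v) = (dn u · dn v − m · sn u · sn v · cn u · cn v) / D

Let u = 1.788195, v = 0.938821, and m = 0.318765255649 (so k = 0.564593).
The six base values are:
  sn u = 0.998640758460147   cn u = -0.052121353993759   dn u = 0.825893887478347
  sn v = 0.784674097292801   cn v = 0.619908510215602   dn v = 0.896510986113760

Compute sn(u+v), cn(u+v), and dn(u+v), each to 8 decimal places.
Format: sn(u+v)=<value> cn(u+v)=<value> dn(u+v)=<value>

m = k² = 0.318765255649
D = 1 − m·sn²u·sn²v = 0.8042651369879115
sn(u+v) = (sn u·cn v·dn v + sn v·cn u·dn u)/D = 0.5212217483146327/0.8042651369879115 = 0.6480720403556009
cn(u+v) = (cn u·cn v − sn u·sn v·dn u·dn v)/D = -0.6125114690012113/0.8042651369879115 = -0.7615790375984153
dn(u+v) = (dn u·dn v − m·sn u·sn v·cn u·cn v)/D = 0.7484936744457432/0.8042651369879115 = 0.9306553772167217

sn(u+v)=0.64807204 cn(u+v)=-0.76157904 dn(u+v)=0.93065538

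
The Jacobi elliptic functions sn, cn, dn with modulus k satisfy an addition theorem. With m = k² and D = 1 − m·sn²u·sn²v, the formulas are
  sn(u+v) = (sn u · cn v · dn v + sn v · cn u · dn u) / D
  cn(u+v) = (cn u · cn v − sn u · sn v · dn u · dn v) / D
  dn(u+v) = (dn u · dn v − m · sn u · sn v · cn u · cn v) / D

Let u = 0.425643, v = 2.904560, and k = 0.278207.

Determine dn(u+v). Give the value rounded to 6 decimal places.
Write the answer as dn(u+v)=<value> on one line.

sn u = 0.4120330860391651, cn u = 0.9111688844605274, dn u = 0.9934081996062236
sn v = 0.295783437540714, cn v = -0.9552550225340867, dn v = 0.9966085072511285
m = k² = 0.077399134849
D = 1 − m·sn²u·sn²v = 0.9988503967253644
dn(u+v) = (dn u·dn v − m·sn u·sn v·cn u·cn v)/D = 0.9982493862164347/0.9988503967253644 = 0.9993982977722189

dn(u+v)=0.999398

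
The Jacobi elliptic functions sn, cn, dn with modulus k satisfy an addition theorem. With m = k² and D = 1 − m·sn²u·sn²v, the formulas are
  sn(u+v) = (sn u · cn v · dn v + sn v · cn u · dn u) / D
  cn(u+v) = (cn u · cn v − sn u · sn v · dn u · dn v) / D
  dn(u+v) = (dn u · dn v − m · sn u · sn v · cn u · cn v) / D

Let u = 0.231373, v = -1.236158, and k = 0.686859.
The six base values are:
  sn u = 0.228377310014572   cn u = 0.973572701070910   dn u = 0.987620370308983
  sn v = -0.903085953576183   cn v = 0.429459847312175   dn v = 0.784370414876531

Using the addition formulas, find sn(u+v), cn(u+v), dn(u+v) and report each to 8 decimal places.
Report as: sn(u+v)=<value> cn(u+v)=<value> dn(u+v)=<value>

m = k² = 0.471775285881
D = 1 − m·sn²u·sn²v = 0.9799322229365159
sn(u+v) = (sn u·cn v·dn v + sn v·cn u·dn u)/D = -0.7914052397223839/0.9799322229365159 = -0.8076122217420484
cn(u+v) = (cn u·cn v − sn u·sn v·dn u·dn v)/D = 0.5778796657516663/0.9799322229365159 = 0.5897139130908075
dn(u+v) = (dn u·dn v − m·sn u·sn v·cn u·cn v)/D = 0.8153427508536255/0.9799322229365159 = 0.8320399429363869

sn(u+v)=-0.80761222 cn(u+v)=0.58971391 dn(u+v)=0.83203994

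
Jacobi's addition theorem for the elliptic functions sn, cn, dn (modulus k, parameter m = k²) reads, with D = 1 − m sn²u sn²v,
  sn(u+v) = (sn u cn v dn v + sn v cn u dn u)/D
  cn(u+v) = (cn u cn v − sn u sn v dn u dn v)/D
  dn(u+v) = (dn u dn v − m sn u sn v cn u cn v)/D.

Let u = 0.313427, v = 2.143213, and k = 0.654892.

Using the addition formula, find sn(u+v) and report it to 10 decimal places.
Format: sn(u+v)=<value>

sn(u+v)=0.8715392151

sn u = 0.3062708280235913, cn u = 0.9519444205948915, dn u = 0.9796784901791754
sn v = 0.9656129353531394, cn v = -0.2599839592719015, dn v = 0.7746647131454351
m = k² = 0.428883531664
D = 1 − m·sn²u·sn²v = 0.9624891603415234
sn(u+v) = (sn u·cn v·dn v + sn v·cn u·dn u)/D = 0.8388470473084311/0.9624891603415234 = 0.8715392150606455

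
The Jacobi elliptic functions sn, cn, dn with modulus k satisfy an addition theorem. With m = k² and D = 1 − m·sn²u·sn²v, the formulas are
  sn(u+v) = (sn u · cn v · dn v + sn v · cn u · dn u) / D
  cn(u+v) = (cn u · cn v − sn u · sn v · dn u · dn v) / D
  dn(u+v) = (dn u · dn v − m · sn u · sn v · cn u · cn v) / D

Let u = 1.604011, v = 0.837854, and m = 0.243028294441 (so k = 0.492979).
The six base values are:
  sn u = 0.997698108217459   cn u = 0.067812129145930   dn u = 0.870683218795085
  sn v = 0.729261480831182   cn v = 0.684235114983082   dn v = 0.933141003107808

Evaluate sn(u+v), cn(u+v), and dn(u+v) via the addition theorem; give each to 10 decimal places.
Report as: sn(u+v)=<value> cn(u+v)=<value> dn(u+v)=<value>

sn(u+v)=0.7804883942 cn(u+v)=-0.6251702701 dn(u+v)=0.9230148242

m = k² = 0.243028294441
D = 1 − m·sn²u·sn²v = 0.8713464760466088
sn(u+v) = (sn u·cn v·dn v + sn v·cn u·dn u)/D = 0.6800758118414123/0.8713464760466088 = 0.7804883941540549
cn(u+v) = (cn u·cn v − sn u·sn v·dn u·dn v)/D = -0.5447399117625652/0.8713464760466088 = -0.6251702700791399
dn(u+v) = (dn u·dn v − m·sn u·sn v·cn u·cn v)/D = 0.8042657143991112/0.8713464760466088 = 0.9230148241927251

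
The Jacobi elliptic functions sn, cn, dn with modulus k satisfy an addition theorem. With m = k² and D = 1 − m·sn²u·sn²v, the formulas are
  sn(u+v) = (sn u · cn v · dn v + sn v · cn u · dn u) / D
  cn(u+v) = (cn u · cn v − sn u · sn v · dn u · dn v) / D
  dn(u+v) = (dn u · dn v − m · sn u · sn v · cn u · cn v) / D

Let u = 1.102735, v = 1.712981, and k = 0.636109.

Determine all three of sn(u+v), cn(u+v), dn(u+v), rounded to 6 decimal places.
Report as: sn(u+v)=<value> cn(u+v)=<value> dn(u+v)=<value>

sn u = 0.8584183424092372, cn u = 0.5129502406816645, dn u = 0.837754129855101
sn v = 0.9986324271169368, cn v = 0.05228073747123246, dn v = 0.7723155560556622
m = k² = 0.404634659881
D = 1 − m·sn²u·sn²v = 0.7026469574306579
sn(u+v) = (sn u·cn v·dn v + sn v·cn u·dn u)/D = 0.4637990527942772/0.7026469574306579 = 0.6600740925289613
cn(u+v) = (cn u·cn v − sn u·sn v·dn u·dn v)/D = -0.527828746293428/0.7026469574306579 = -0.7512005007799637
dn(u+v) = (dn u·dn v − m·sn u·sn v·cn u·cn v)/D = 0.6377083679734012/0.7026469574306579 = 0.9075800602699326

sn(u+v)=0.660074 cn(u+v)=-0.751201 dn(u+v)=0.907580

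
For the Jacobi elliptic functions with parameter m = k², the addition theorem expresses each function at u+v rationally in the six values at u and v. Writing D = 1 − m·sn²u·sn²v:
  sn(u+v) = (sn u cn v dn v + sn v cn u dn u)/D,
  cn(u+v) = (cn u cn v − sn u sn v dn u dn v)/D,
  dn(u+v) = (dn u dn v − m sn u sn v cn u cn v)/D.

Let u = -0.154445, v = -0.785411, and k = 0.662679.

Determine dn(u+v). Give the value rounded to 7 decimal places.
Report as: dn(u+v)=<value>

dn(u+v)=0.8573922

sn u = -0.153566701968832, cn u = 0.9881382838684148, dn u = 0.9948084225434724
sn v = -0.6847792894929646, cn v = 0.7287505229373839, dn v = 0.8911092386883463
m = k² = 0.439143457041
D = 1 − m·sn²u·sn²v = 0.9951437418473046
dn(u+v) = (dn u·dn v − m·sn u·sn v·cn u·cn v)/D = 0.8532284551065398/0.9951437418473046 = 0.8573921728359315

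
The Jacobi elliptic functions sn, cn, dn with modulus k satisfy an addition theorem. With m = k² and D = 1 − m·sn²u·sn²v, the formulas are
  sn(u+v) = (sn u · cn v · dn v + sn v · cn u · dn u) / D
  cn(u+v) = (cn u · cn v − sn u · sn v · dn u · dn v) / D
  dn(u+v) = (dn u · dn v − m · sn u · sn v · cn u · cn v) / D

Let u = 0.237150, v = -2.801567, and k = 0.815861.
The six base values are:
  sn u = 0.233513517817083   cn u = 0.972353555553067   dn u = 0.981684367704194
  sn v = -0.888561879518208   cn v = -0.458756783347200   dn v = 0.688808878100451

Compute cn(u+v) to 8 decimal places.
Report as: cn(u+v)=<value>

cn(u+v)=-0.31479068

m = k² = 0.665629171321
D = 1 − m·sn²u·sn²v = 0.9713429319776799
cn(u+v) = (cn u·cn v − sn u·sn v·dn u·dn v)/D = -0.3057697045618838/0.9713429319776799 = -0.3147906825649399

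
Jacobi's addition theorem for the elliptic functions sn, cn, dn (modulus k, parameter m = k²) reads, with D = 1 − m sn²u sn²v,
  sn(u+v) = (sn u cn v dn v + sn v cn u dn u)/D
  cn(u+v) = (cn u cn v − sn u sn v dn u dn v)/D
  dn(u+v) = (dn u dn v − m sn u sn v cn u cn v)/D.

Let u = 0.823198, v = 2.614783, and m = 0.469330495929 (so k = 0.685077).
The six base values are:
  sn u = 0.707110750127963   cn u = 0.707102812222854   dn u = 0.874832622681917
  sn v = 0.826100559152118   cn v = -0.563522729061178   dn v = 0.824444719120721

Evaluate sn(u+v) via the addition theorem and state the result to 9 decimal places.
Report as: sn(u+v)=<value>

sn(u+v)=0.217304831

m = k² = 0.469330495929
D = 1 − m·sn²u·sn²v = 0.8398527496672974
sn(u+v) = (sn u·cn v·dn v + sn v·cn u·dn u)/D = 0.1825040597358231/0.8398527496672974 = 0.2173048308862727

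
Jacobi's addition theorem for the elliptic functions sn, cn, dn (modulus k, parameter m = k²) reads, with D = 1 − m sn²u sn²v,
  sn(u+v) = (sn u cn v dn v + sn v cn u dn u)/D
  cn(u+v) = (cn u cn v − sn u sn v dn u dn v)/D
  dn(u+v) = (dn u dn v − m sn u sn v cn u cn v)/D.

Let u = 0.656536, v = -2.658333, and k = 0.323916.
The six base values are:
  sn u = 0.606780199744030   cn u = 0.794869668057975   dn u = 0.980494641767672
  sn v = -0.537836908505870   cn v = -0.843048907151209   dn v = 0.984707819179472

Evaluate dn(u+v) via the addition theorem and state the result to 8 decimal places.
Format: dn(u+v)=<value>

m = k² = 0.104921575056
D = 1 − m·sn²u·sn²v = 0.98882548181747
dn(u+v) = (dn u·dn v − m·sn u·sn v·cn u·cn v)/D = 0.9425553475179683/0.98882548181747 = 0.9532069762052888

dn(u+v)=0.95320698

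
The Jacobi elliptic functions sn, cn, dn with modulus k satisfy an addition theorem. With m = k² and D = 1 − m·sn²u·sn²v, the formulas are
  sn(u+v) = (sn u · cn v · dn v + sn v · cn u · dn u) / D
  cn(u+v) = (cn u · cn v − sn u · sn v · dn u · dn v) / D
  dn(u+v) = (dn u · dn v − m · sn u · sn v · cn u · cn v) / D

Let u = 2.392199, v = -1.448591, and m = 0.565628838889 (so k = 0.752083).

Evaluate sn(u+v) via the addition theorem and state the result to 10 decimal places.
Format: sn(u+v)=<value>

sn(u+v)=0.7694365275

sn u = 0.9486620006989041, cn u = -0.3162916509014306, dn u = 0.7006831674681613
sn v = -0.9514246974207056, cn v = 0.307881544003402, dn v = 0.6985611712008017
m = k² = 0.565628838889
D = 1 − m·sn²u·sn²v = 0.5392096285312511
sn(u+v) = (sn u·cn v·dn v + sn v·cn u·dn u)/D = 0.4148875841726789/0.5392096285312511 = 0.7694365275019068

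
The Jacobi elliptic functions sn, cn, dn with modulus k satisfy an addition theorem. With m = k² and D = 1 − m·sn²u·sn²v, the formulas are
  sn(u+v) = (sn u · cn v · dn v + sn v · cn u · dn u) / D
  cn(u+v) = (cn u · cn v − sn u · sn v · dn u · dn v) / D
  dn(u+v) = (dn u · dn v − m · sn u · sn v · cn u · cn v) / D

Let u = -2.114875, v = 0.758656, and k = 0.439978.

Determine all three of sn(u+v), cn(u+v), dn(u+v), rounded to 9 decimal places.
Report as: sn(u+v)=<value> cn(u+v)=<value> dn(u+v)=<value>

sn u = -0.9153513006281937, cn u = -0.402656176456135, dn u = 0.9153168714873941
sn v = 0.6788110411939468, cn v = 0.7343129920906955, dn v = 0.9543589759539729
m = k² = 0.193580640484
D = 1 − m·sn²u·sn²v = 0.9252630580195614
sn(u+v) = (sn u·cn v·dn v + sn v·cn u·dn u)/D = -0.8916577735179147/0.9252630580195614 = -0.9636802915555976
cn(u+v) = (cn u·cn v − sn u·sn v·dn u·dn v)/D = 0.247099456617746/0.9252630580195614 = 0.2670585996880057
dn(u+v) = (dn u·dn v − m·sn u·sn v·cn u·cn v)/D = 0.8379765774279171/0.9252630580195614 = 0.9056630654005869

sn(u+v)=-0.963680292 cn(u+v)=0.267058600 dn(u+v)=0.905663065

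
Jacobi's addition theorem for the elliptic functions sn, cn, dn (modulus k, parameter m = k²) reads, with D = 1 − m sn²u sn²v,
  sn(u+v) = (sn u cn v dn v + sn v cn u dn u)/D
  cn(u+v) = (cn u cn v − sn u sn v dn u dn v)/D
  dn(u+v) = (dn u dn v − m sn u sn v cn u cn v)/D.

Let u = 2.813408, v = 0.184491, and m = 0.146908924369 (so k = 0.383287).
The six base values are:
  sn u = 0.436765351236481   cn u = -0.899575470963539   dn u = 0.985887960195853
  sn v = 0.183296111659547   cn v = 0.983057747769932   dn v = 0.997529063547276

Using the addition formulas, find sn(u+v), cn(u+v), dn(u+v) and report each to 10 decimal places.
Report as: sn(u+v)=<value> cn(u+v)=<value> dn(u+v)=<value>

m = k² = 0.146908924369
D = 1 − m·sn²u·sn²v = 0.9990584334098094
sn(u+v) = (sn u·cn v·dn v + sn v·cn u·dn u)/D = 0.2657428571983426/0.9990584334098094 = 0.2659933076100024
cn(u+v) = (cn u·cn v − sn u·sn v·dn u·dn v)/D = -0.9630672288139203/0.9990584334098094 = -0.9639748753503333
dn(u+v) = (dn u·dn v − m·sn u·sn v·cn u·cn v)/D = 0.9938526817074818/0.9990584334098094 = 0.9947893421162962

sn(u+v)=0.2659933076 cn(u+v)=-0.9639748754 dn(u+v)=0.9947893421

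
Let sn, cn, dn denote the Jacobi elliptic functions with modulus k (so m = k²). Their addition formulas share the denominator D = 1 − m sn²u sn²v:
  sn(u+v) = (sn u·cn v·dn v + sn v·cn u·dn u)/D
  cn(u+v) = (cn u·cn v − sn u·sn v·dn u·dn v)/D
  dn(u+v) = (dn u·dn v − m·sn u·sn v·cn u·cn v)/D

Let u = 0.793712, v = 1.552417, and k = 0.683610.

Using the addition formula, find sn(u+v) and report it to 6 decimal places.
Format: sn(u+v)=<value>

sn u = 0.6886689139446713, cn u = 0.7250759456541548, dn u = 0.8822501296238519
sn v = 0.9797026046914272, cn v = 0.200456494933023, dn v = 0.7426006347517548
m = k² = 0.4673226321
D = 1 − m·sn²u·sn²v = 0.7872711958069975
sn(u+v) = (sn u·cn v·dn v + sn v·cn u·dn u)/D = 0.729228785573439/0.7872711958069975 = 0.9262739313432371

sn(u+v)=0.926274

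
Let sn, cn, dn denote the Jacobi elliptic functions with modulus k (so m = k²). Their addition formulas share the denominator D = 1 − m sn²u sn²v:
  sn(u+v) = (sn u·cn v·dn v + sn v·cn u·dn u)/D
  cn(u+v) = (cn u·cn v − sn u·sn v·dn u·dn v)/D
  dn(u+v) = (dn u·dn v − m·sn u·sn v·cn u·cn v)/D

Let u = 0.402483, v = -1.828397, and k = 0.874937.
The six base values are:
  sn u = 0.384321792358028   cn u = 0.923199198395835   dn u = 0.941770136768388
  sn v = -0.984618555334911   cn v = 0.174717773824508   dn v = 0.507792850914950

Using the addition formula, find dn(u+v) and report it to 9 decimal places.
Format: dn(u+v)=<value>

m = k² = 0.765514753969
D = 1 − m·sn²u·sn²v = 0.8903825690686074
dn(u+v) = (dn u·dn v − m·sn u·sn v·cn u·cn v)/D = 0.524949119907004/0.8903825690686074 = 0.5895770404132368

dn(u+v)=0.589577040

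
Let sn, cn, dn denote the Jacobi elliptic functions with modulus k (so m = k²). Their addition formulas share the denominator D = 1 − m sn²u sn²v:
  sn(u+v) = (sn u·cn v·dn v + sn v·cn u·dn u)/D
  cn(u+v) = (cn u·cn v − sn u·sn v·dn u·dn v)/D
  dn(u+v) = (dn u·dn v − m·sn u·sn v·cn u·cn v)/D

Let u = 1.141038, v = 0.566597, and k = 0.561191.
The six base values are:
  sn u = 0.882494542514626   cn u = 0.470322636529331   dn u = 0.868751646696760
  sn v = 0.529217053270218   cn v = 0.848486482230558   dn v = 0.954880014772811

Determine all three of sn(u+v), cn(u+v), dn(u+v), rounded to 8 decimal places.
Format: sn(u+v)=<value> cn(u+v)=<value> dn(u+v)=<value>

m = k² = 0.314935338481
D = 1 − m·sn²u·sn²v = 0.93130690057119
sn(u+v) = (sn u·cn v·dn v + sn v·cn u·dn u)/D = 0.9312342182515137/0.93130690057119 = 0.9999219566400381
cn(u+v) = (cn u·cn v − sn u·sn v·dn u·dn v)/D = 0.01163502509702786/0.93130690057119 = 0.01249322332937923
dn(u+v) = (dn u·dn v − m·sn u·sn v·cn u·cn v)/D = 0.7708576451111853/0.93130690057119 = 0.8277160242648285

sn(u+v)=0.99992196 cn(u+v)=0.01249322 dn(u+v)=0.82771602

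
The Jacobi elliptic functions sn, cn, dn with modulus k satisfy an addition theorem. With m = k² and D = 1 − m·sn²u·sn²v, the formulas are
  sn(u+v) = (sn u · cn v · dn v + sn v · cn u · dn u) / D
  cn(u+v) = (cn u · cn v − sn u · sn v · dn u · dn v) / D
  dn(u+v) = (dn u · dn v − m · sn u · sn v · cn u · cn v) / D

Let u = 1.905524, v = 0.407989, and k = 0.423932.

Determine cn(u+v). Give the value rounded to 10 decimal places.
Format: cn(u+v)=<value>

cn(u+v)=-0.5718531191

sn u = 0.9731409588459373, cn u = -0.2302100654107237, dn u = 0.9109369537595694
sn v = 0.3949597380549196, cn v = 0.9186984300169394, dn v = 0.9858829351919431
m = k² = 0.179718340624
D = 1 − m·sn²u·sn²v = 0.9734509150840345
cn(u+v) = (cn u·cn v − sn u·sn v·dn u·dn v)/D = -0.5566709421170393/0.9734509150840345 = -0.5718531191364527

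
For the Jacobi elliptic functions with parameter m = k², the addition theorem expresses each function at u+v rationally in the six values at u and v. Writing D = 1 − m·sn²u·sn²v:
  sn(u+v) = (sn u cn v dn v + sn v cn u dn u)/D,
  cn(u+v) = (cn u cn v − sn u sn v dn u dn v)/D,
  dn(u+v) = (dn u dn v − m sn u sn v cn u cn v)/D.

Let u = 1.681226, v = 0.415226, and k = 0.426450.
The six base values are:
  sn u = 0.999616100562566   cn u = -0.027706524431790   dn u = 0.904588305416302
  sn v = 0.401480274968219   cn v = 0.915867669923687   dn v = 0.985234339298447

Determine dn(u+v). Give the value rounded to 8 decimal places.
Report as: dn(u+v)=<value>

dn(u+v)=0.92003196

m = k² = 0.1818596025
D = 1 − m·sn²u·sn²v = 0.9707092057288893
dn(u+v) = (dn u·dn v − m·sn u·sn v·cn u·cn v)/D = 0.8930834933631797/0.9707092057288893 = 0.9200319602332176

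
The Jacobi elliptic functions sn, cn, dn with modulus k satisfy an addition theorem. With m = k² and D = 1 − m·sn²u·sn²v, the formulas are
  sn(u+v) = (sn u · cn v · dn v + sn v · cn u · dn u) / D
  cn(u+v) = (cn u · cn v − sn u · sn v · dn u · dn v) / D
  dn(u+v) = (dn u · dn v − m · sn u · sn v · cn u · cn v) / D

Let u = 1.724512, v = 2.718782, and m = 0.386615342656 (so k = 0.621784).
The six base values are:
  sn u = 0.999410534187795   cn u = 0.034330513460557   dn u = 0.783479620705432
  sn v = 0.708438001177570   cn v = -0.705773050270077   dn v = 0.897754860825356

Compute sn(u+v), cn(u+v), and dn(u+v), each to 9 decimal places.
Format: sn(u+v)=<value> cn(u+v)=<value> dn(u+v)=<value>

m = k² = 0.386615342656
D = 1 − m·sn²u·sn²v = 0.8061924781378934
sn(u+v) = (sn u·cn v·dn v + sn v·cn u·dn u)/D = -0.6141826549296785/0.8061924781378934 = -0.7618312891585017
cn(u+v) = (cn u·cn v − sn u·sn v·dn u·dn v)/D = -0.5222317284402099/0.8061924781378934 = -0.6477754910917018
dn(u+v) = (dn u·dn v − m·sn u·sn v·cn u·cn v)/D = 0.7100050304527258/0.8061924781378934 = 0.8806892270846573

sn(u+v)=-0.761831289 cn(u+v)=-0.647775491 dn(u+v)=0.880689227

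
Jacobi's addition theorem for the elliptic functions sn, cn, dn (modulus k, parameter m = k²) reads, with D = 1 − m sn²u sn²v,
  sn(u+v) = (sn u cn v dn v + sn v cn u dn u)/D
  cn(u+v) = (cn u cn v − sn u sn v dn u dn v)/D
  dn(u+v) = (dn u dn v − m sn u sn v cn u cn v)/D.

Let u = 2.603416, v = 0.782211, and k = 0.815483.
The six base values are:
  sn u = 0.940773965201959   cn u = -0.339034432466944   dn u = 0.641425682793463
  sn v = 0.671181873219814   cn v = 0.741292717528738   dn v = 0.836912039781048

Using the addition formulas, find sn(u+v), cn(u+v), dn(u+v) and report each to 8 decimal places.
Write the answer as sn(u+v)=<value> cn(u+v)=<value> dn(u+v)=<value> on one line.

m = k² = 0.665012523289
D = 1 − m·sn²u·sn²v = 0.734856587054518
sn(u+v) = (sn u·cn v·dn v + sn v·cn u·dn u)/D = 0.4376943284302525/0.734856587054518 = 0.5956187045755917
cn(u+v) = (cn u·cn v − sn u·sn v·dn u·dn v)/D = -0.5902862681762168/0.734856587054518 = -0.8032673021850784
dn(u+v) = (dn u·dn v − m·sn u·sn v·cn u·cn v)/D = 0.6423500199685702/0.734856587054518 = 0.8741161626423785

sn(u+v)=0.59561870 cn(u+v)=-0.80326730 dn(u+v)=0.87411616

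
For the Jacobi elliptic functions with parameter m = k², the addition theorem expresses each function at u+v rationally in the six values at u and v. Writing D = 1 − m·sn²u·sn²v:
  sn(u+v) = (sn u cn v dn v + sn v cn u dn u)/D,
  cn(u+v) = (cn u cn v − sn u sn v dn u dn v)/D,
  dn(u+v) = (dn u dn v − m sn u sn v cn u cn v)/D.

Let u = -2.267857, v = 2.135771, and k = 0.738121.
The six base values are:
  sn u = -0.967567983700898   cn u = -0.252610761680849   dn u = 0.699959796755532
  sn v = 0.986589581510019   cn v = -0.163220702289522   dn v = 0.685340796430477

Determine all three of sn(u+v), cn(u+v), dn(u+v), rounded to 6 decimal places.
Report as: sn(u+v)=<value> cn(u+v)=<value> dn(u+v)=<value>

m = k² = 0.544822610641
D = 1 − m·sn²u·sn²v = 0.5035321253118454
sn(u+v) = (sn u·cn v·dn v + sn v·cn u·dn u)/D = -0.06621228019476648/0.5035321253118454 = -0.131495642216989
cn(u+v) = (cn u·cn v − sn u·sn v·dn u·dn v)/D = 0.4991598292856445/0.5035321253118454 = 0.991316748611634
dn(u+v) = (dn u·dn v − m·sn u·sn v·cn u·cn v)/D = 0.5011547295110049/0.5035321253118454 = 0.9952785618209202

sn(u+v)=-0.131496 cn(u+v)=0.991317 dn(u+v)=0.995279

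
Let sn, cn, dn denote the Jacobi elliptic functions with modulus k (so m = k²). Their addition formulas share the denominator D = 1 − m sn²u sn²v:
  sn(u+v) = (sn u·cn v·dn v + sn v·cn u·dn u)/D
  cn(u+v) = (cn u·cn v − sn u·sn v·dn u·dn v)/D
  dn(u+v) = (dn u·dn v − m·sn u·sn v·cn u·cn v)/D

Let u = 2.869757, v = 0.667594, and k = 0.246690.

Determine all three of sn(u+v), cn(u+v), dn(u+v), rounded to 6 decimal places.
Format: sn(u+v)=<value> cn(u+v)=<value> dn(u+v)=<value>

sn u = 0.3155259862090549, cn u = -0.9489169363157153, dn u = 0.9969660901963918
sn v = 0.616930445697938, cn v = 0.7870176778007871, dn v = 0.988351167298892
m = k² = 0.0608559561
D = 1 − m·sn²u·sn²v = 0.9976940718964963
sn(u+v) = (sn u·cn v·dn v + sn v·cn u·dn u)/D = -0.3382078118144525/0.9976940718964963 = -0.3389894972228913
cn(u+v) = (cn u·cn v − sn u·sn v·dn u·dn v)/D = -0.9386207632079588/0.9976940718964963 = -0.9407901576720344
dn(u+v) = (dn u·dn v − m·sn u·sn v·cn u·cn v)/D = 0.9941994173846776/0.9976940718964963 = 0.9964972684410404

sn(u+v)=-0.338989 cn(u+v)=-0.940790 dn(u+v)=0.996497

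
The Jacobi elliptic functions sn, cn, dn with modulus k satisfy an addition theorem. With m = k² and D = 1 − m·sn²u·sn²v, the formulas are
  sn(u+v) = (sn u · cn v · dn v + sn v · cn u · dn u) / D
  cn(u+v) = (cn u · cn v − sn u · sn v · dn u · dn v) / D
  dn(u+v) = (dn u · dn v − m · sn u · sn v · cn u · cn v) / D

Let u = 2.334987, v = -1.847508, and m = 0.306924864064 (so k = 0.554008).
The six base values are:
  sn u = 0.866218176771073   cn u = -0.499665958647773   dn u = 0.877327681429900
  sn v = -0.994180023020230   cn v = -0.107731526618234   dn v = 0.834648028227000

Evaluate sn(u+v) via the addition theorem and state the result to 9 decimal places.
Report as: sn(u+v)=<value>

m = k² = 0.306924864064
D = 1 − m·sn²u·sn²v = 0.7723766964415607
sn(u+v) = (sn u·cn v·dn v + sn v·cn u·dn u)/D = 0.3579309443311208/0.7723766964415607 = 0.4634149968275259

sn(u+v)=0.463414997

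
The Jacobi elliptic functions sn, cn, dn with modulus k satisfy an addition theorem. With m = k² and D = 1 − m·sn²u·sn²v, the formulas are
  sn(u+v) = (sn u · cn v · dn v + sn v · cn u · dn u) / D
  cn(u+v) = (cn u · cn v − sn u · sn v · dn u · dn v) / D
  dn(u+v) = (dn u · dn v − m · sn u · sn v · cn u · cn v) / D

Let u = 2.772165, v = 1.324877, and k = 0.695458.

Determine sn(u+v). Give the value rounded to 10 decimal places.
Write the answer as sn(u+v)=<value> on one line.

sn(u+v)=-0.3990707424

sn u = 0.7564870312364313, cn u = -0.6540086938039055, dn u = 0.8504196454752324
sn v = 0.9293087038510305, cn v = 0.3693038490819147, dn v = 0.7630875113130746
m = k² = 0.483661829764
D = 1 − m·sn²u·sn²v = 0.7609631823557994
sn(u+v) = (sn u·cn v·dn v + sn v·cn u·dn u)/D = -0.3036781421490012/0.7609631823557994 = -0.3990707424357518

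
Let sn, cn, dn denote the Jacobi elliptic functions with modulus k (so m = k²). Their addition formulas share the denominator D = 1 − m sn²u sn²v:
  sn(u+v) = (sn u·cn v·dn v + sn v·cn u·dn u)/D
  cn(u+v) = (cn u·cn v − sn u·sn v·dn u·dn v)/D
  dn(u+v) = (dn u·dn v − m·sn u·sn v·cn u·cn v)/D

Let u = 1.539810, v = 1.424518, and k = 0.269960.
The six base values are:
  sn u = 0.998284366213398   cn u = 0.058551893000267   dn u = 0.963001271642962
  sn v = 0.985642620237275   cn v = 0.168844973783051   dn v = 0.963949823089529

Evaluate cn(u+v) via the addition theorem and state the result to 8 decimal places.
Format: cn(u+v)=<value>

cn(u+v)=-0.97208998

m = k² = 0.0728784016
D = 1 − m·sn²u·sn²v = 0.92944198931789
cn(u+v) = (cn u·cn v − sn u·sn v·dn u·dn v)/D = -0.903501242253132/0.92944198931789 = -0.9720899772520545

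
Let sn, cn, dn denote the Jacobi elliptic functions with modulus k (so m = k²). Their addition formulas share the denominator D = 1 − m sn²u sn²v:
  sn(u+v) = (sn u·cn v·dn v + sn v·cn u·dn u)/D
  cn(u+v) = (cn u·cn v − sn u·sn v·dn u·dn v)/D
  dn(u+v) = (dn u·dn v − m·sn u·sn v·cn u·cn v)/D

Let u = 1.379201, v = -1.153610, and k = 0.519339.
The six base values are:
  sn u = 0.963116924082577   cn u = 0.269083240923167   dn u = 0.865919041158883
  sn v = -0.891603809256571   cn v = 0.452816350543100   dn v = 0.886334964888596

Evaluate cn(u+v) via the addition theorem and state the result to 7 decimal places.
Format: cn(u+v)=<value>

m = k² = 0.269712996921
D = 1 − m·sn²u·sn²v = 0.8011142194300406
cn(u+v) = (cn u·cn v − sn u·sn v·dn u·dn v)/D = 0.7809070324244796/0.8011142194300406 = 0.9747761473764159

cn(u+v)=0.9747761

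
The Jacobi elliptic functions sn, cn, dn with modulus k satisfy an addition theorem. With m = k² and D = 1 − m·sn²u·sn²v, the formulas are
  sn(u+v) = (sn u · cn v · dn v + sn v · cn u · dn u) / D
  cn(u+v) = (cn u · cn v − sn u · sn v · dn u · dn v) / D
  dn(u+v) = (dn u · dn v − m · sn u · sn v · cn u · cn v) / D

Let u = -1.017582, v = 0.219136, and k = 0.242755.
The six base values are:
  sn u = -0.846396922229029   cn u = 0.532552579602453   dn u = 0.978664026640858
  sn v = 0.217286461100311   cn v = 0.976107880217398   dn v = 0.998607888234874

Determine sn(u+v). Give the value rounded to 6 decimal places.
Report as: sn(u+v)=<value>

sn(u+v)=-0.713199

m = k² = 0.058929990025
D = 1 − m·sn²u·sn²v = 0.998006804711449
sn(u+v) = (sn u·cn v·dn v + sn v·cn u·dn u)/D = -0.7117770361025459/0.998006804711449 = -0.7131985801523067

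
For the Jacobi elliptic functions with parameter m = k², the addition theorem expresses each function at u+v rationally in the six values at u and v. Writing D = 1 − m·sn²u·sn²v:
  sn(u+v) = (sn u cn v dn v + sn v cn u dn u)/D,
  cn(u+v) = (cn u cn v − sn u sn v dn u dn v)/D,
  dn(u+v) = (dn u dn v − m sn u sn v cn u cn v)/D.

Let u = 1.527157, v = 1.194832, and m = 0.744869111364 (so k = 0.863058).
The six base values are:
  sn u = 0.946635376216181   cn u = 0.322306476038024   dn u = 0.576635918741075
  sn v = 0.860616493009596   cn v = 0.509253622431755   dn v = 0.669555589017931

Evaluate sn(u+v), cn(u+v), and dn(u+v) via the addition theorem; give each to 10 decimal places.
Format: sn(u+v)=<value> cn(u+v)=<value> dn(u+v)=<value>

sn(u+v)=0.9547297525 cn(u+v)=-0.2974745363 dn(u+v)=0.5666084852

m = k² = 0.744869111364
D = 1 − m·sn²u·sn²v = 0.5056156038775138
sn(u+v) = (sn u·cn v·dn v + sn v·cn u·dn u)/D = 0.4827262603302008/0.5056156038775138 = 0.9547297524606104
cn(u+v) = (cn u·cn v − sn u·sn v·dn u·dn v)/D = -0.1504077673261663/0.5056156038775138 = -0.2974745363329467
dn(u+v) = (dn u·dn v − m·sn u·sn v·cn u·cn v)/D = 0.2864860913985163/0.5056156038775138 = 0.5666084851841676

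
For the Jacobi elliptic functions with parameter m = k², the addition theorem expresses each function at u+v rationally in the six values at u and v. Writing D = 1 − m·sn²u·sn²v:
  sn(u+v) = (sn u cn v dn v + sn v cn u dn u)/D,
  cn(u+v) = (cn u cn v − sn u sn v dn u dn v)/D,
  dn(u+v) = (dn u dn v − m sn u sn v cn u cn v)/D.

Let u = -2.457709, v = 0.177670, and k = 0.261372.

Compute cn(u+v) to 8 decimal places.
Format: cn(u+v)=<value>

sn u = -0.6710160680276994, cn u = -0.741442807267456, dn u = 0.9844999582597975
sn v = 0.1766742836716156, cn v = 0.9842693724225709, dn v = 0.9989332405214269
m = k² = 0.068315322384
D = 1 − m·sn²u·sn²v = 0.9990398686728642
cn(u+v) = (cn u·cn v − sn u·sn v·dn u·dn v)/D = -0.6131902187639164/0.9990398686728642 = -0.6137795277164316

cn(u+v)=-0.61377953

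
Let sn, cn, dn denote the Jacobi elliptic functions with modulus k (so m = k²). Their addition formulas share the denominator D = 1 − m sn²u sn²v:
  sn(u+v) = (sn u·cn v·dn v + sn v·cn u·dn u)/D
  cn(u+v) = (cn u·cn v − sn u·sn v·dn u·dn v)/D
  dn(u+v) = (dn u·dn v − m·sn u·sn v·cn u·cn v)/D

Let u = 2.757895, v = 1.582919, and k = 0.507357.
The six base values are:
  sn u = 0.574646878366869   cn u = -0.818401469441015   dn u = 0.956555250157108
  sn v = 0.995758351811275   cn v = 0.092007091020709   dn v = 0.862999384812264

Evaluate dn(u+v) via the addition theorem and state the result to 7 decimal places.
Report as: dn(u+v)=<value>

m = k² = 0.257411125449
D = 1 − m·sn²u·sn²v = 0.9157175148935966
dn(u+v) = (dn u·dn v − m·sn u·sn v·cn u·cn v)/D = 0.8365975750080265/0.9157175148935966 = 0.9135978742366159

dn(u+v)=0.9135979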